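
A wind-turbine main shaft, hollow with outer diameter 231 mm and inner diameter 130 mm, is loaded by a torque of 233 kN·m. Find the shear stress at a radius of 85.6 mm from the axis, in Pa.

J = π(d_o⁴ − d_i⁴)/32 = π(0.231⁴ − 0.130⁴)/32 = 2.515×10^-4 m⁴.
Shear stress varies linearly with radius: τ = T·r/J = 233000 × 0.0856 / 2.515×10^-4 = 7.930×10^7 Pa.

7.93e7 Pa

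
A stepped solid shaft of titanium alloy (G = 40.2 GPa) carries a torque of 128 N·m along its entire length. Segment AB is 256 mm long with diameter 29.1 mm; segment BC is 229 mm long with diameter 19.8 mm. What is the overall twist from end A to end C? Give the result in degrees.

3.43°

J_AB = π(0.0291)⁴/32 = 7.04×10^-8 m⁴; J_BC = π(0.0198)⁴/32 = 1.51×10^-8 m⁴.
θ = (T/G)·Σ L_i/J_i = (128.0/40.2×10⁹)·(0.256/7.04×10^-8 + 0.229/1.51×10^-8) = 0.05990 rad.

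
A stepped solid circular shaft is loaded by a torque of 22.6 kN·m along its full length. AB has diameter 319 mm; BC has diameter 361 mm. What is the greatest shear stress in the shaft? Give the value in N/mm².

Under the same torque, τ_max = 16T/(πd³) is largest where d is smallest — segment AB (d = 319 mm).
τ_max = 16·22600/(π·(0.319)³) = 3.546×10^6 Pa.

3.55 N/mm²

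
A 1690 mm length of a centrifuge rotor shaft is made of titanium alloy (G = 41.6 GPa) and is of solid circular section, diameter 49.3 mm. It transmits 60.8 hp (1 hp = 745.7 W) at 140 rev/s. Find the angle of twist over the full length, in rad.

0.00361 rad

ω = 2π·140 = 879.6 rad/s, so T = P/ω = 60.8×745.7 / 879.6 = 51.54 N·m.
J = πd⁴/32 = π(0.0493)⁴/32 = 5.799×10^-7 m⁴.
θ = T·L/(G·J) = 51.54 × 1.69 / (41.6×10⁹ × 5.799×10^-7) = 3.610×10^-3 rad.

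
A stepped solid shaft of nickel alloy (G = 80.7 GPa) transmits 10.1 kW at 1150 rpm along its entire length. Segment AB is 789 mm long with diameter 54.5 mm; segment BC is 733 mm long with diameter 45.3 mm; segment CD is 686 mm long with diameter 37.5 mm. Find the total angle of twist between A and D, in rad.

ω = 2π·1150/60 = 120.4 rad/s, so T = P/ω = 10.1×10³ / 120.4 = 83.87 N·m.
J_AB = π(0.0545)⁴/32 = 8.66×10^-7 m⁴; J_BC = π(0.0453)⁴/32 = 4.13×10^-7 m⁴; J_CD = π(0.0375)⁴/32 = 1.94×10^-7 m⁴.
θ = (T/G)·Σ L_i/J_i = (83.87/80.7×10⁹)·(0.789/8.66×10^-7 + 0.733/4.13×10^-7 + 0.686/1.94×10^-7) = 6.461×10^-3 rad.

0.00646 rad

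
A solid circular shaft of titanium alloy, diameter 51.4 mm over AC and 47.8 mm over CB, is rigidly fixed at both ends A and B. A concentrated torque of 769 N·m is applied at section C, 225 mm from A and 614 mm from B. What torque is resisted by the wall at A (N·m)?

Compatibility: T_A·a/J_AC = T_B·b/J_CB with T_A + T_B = T₀.
J_AC = 6.85×10^-7 m⁴, J_CB = 5.13×10^-7 m⁴, so T_A = T₀·(J_AC/a)/((J_AC/a)+(J_CB/b)) = 603.6 N·m, T_B = 165.4 N·m.

604 N·m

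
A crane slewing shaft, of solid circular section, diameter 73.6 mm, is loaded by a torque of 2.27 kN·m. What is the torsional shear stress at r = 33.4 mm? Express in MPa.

J = πd⁴/32 = π(0.0736)⁴/32 = 2.881×10^-6 m⁴.
Shear stress varies linearly with radius: τ = T·r/J = 2270 × 0.0334 / 2.881×10^-6 = 2.632×10^7 Pa.

26.3 MPa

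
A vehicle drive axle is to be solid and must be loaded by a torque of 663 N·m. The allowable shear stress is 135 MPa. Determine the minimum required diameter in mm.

For a solid shaft τ_max = 16T/(πd³), so d = (16T/(π τ_allow))^(1/3) = (16·663.0/(π·1.35×10^8))^(1/3) = 0.02924 m.

29.2 mm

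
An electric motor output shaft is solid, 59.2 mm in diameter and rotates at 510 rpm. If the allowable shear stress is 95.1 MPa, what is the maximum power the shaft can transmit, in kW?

J = πd⁴/32 = π(0.0592)⁴/32 = 1.206×10^-6 m⁴.
T_max = τ_allow·J/r = 9.51×10^7 × 1.206×10^-6 / 0.0296 = 3874 N·m.
ω = 2π·510/60 = 53.41 rad/s, so P_max = T_max·ω = 2.069×10^5 W.

207 kW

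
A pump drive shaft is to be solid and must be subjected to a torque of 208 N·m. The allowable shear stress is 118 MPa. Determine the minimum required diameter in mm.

For a solid shaft τ_max = 16T/(πd³), so d = (16T/(π τ_allow))^(1/3) = (16·208.0/(π·1.18×10^8))^(1/3) = 0.02078 m.

20.8 mm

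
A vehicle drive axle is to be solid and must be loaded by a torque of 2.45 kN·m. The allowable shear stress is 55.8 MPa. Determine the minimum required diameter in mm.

For a solid shaft τ_max = 16T/(πd³), so d = (16T/(π τ_allow))^(1/3) = (16·2450/(π·5.58×10^7))^(1/3) = 0.06070 m.

60.7 mm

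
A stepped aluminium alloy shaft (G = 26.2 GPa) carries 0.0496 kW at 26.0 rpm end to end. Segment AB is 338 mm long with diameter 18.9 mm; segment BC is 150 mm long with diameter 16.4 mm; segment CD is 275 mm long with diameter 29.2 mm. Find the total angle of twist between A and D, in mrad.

ω = 2π·26.0/60 = 2.723 rad/s, so T = P/ω = 0.0496×10³ / 2.723 = 18.22 N·m.
J_AB = π(0.0189)⁴/32 = 1.25×10^-8 m⁴; J_BC = π(0.0164)⁴/32 = 7.10×10^-9 m⁴; J_CD = π(0.0292)⁴/32 = 7.14×10^-8 m⁴.
θ = (T/G)·Σ L_i/J_i = (18.22/26.2×10⁹)·(0.338/1.25×10^-8 + 0.150/7.10×10^-9 + 0.275/7.14×10^-8) = 0.03613 rad.

36.1 mrad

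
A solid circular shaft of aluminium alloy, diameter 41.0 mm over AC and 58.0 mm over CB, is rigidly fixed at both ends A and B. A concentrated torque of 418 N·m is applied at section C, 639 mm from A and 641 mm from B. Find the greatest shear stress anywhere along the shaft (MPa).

8.73 MPa

Compatibility: T_A·a/J_AC = T_B·b/J_CB with T_A + T_B = T₀.
J_AC = 2.77×10^-7 m⁴, J_CB = 1.11×10^-6 m⁴, so T_A = T₀·(J_AC/a)/((J_AC/a)+(J_CB/b)) = 83.73 N·m, T_B = 334.3 N·m.
τ in each portion: τ_AC = 6.19×10^6 Pa, τ_CB = 8.73×10^6 Pa; maximum is in CB.
τ_max = T_CB·r/J = 334.3·0.0290/1.11×10^-6 = 8.725×10^6 Pa.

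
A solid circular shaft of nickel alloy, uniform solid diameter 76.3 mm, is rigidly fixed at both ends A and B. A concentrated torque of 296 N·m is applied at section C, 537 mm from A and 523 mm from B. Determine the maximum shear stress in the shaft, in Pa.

With uniform GJ and both ends fixed, compatibility θ_AC = θ_CB gives T_A·a = T_B·b, together with T_A + T_B = T₀.
T_A = T₀·b/(a+b) = 296.0·523/1060 = 146.0 N·m; T_B = 150.0 N·m.
τ in each portion: τ_AC = 1.67×10^6 Pa, τ_CB = 1.72×10^6 Pa; maximum is in CB.
τ_max = T_CB·r/J = 150.0·0.0381/3.33×10^-6 = 1.719×10^6 Pa.

1.72e6 Pa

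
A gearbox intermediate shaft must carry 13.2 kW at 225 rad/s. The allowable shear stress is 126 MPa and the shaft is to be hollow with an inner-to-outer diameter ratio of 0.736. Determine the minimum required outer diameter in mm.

15.0 mm

ω = 225 rad/s, so T = P/ω = 13.2×10³ / 225.0 = 58.67 N·m.
For a hollow shaft with d_i/d_o = 0.736: τ_max = 16T/(π d_o³ (1−k⁴)), so d_o = [16T/(π τ_allow (1−k⁴))]^(1/3) = [16·58.67/(π·1.26×10^8·0.7066)]^(1/3) = 0.01497 m.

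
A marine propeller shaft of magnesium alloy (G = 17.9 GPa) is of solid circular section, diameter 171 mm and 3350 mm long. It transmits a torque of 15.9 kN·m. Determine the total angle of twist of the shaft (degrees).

2.03°

J = πd⁴/32 = π(0.171)⁴/32 = 8.394×10^-5 m⁴.
θ = T·L/(G·J) = 15900 × 3.35 / (17.9×10⁹ × 8.394×10^-5) = 0.03545 rad.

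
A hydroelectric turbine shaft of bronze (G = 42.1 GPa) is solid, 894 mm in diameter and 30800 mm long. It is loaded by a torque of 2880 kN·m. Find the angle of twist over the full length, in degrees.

1.93°

J = πd⁴/32 = π(0.894)⁴/32 = 0.06271 m⁴.
θ = T·L/(G·J) = 2.880e6 × 30.8 / (42.1×10⁹ × 0.06271) = 0.03360 rad.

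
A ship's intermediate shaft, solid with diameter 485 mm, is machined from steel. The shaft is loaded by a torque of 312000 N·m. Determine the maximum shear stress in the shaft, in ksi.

J = πd⁴/32 = π(0.485)⁴/32 = 5.432×10^-3 m⁴.
τ_max = T·r/J = 312000 × 0.242 / 5.432×10^-3 = 1.393×10^7 Pa.

2.02 ksi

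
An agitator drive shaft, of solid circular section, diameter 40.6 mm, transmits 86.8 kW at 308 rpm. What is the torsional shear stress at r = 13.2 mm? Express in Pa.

1.33e8 Pa

ω = 2π·308/60 = 32.25 rad/s, so T = P/ω = 86.8×10³ / 32.25 = 2691 N·m.
J = πd⁴/32 = π(0.0406)⁴/32 = 2.667×10^-7 m⁴.
Shear stress varies linearly with radius: τ = T·r/J = 2691 × 0.0132 / 2.667×10^-7 = 1.332×10^8 Pa.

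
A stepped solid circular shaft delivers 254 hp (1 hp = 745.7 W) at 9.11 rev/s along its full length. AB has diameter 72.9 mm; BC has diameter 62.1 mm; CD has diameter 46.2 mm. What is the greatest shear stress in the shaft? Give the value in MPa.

171 MPa

ω = 2π·9.11 = 57.24 rad/s, so T = P/ω = 254×745.7 / 57.24 = 3309 N·m.
Under the same torque, τ_max = 16T/(πd³) is largest where d is smallest — segment CD (d = 46.2 mm).
τ_max = 16·3309/(π·(0.0462)³) = 1.709×10^8 Pa.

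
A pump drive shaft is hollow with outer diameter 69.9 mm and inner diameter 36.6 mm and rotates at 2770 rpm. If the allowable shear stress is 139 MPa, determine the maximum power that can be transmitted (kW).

J = π(d_o⁴ − d_i⁴)/32 = π(0.0699⁴ − 0.0366⁴)/32 = 2.168×10^-6 m⁴.
T_max = τ_allow·J/r = 1.39×10^8 × 2.168×10^-6 / 0.0350 = 8621 N·m.
ω = 2π·2770/60 = 290.1 rad/s, so P_max = T_max·ω = 2.501×10^6 W.

2500 kW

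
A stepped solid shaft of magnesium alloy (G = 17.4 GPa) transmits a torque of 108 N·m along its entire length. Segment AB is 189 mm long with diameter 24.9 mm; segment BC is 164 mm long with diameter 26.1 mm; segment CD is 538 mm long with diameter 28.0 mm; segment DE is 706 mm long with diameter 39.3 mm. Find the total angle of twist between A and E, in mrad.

127 mrad

J_AB = π(0.0249)⁴/32 = 3.77×10^-8 m⁴; J_BC = π(0.0261)⁴/32 = 4.56×10^-8 m⁴; J_CD = π(0.0280)⁴/32 = 6.03×10^-8 m⁴; J_DE = π(0.0393)⁴/32 = 2.34×10^-7 m⁴.
θ = (T/G)·Σ L_i/J_i = (108.0/17.4×10⁹)·(0.189/3.77×10^-8 + 0.164/4.56×10^-8 + 0.538/6.03×10^-8 + 0.706/2.34×10^-7) = 0.1275 rad.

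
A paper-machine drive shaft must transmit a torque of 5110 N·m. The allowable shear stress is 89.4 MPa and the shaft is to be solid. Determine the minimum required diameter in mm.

For a solid shaft τ_max = 16T/(πd³), so d = (16T/(π τ_allow))^(1/3) = (16·5110/(π·8.94×10^7))^(1/3) = 0.06628 m.

66.3 mm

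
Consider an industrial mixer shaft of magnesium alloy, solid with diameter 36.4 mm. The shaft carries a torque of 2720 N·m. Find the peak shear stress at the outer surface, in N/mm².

287 N/mm²

J = πd⁴/32 = π(0.0364)⁴/32 = 1.723×10^-7 m⁴.
τ_max = T·r/J = 2720 × 0.0182 / 1.723×10^-7 = 2.872×10^8 Pa.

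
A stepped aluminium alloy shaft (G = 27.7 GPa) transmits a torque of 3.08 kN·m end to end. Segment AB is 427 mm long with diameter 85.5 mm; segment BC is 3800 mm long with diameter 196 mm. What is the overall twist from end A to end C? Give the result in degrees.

J_AB = π(0.0855)⁴/32 = 5.25×10^-6 m⁴; J_BC = π(0.196)⁴/32 = 1.45×10^-4 m⁴.
θ = (T/G)·Σ L_i/J_i = (3080/27.7×10⁹)·(0.427/5.25×10^-6 + 3.80/1.45×10^-4) = 0.01197 rad.

0.686°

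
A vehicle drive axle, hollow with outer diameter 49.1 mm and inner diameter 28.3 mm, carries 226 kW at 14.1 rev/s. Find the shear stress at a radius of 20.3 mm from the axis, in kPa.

ω = 2π·14.1 = 88.59 rad/s, so T = P/ω = 226×10³ / 88.59 = 2551 N·m.
J = π(d_o⁴ − d_i⁴)/32 = π(0.0491⁴ − 0.0283⁴)/32 = 5.076×10^-7 m⁴.
Shear stress varies linearly with radius: τ = T·r/J = 2551 × 0.0203 / 5.076×10^-7 = 1.020×10^8 Pa.

102000 kPa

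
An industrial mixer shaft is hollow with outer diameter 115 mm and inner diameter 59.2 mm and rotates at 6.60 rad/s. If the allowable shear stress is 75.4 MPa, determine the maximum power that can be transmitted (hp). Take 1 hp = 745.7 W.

185 hp

J = π(d_o⁴ − d_i⁴)/32 = π(0.115⁴ − 0.0592⁴)/32 = 1.596×10^-5 m⁴.
T_max = τ_allow·J/r = 7.54×10^7 × 1.596×10^-5 / 0.0575 = 20930 N·m.
ω = 6.60 rad/s, so P_max = T_max·ω = 1.382×10^5 W.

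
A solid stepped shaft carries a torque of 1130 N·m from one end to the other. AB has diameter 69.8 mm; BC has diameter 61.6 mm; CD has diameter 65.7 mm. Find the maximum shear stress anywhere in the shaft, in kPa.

24600 kPa

Under the same torque, τ_max = 16T/(πd³) is largest where d is smallest — segment BC (d = 61.6 mm).
τ_max = 16·1130/(π·(0.0616)³) = 2.462×10^7 Pa.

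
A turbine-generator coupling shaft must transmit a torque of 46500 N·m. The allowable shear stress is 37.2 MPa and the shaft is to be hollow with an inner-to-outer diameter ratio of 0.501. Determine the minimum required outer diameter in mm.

For a hollow shaft with d_i/d_o = 0.501: τ_max = 16T/(π d_o³ (1−k⁴)), so d_o = [16T/(π τ_allow (1−k⁴))]^(1/3) = [16·46500/(π·3.72×10^7·0.9370)]^(1/3) = 0.1894 m.

189 mm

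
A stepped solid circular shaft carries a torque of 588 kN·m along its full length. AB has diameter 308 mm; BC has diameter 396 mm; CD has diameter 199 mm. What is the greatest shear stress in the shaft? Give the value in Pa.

3.80e8 Pa

Under the same torque, τ_max = 16T/(πd³) is largest where d is smallest — segment CD (d = 199 mm).
τ_max = 16·588000/(π·(0.199)³) = 3.800×10^8 Pa.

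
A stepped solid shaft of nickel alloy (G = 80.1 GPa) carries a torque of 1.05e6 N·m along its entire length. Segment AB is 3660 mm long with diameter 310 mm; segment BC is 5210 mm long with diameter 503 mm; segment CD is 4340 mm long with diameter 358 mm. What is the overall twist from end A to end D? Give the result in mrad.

J_AB = π(0.310)⁴/32 = 9.07×10^-4 m⁴; J_BC = π(0.503)⁴/32 = 6.28×10^-3 m⁴; J_CD = π(0.358)⁴/32 = 1.61×10^-3 m⁴.
θ = (T/G)·Σ L_i/J_i = (1.050e6/80.1×10⁹)·(3.66/9.07×10^-4 + 5.21/6.28×10^-3 + 4.34/1.61×10^-3) = 0.09906 rad.

99.1 mrad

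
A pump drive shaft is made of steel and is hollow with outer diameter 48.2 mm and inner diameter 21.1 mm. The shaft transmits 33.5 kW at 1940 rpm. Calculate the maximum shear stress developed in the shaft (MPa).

ω = 2π·1940/60 = 203.2 rad/s, so T = P/ω = 33.5×10³ / 203.2 = 164.9 N·m.
J = π(d_o⁴ − d_i⁴)/32 = π(0.0482⁴ − 0.0211⁴)/32 = 5.104×10^-7 m⁴.
τ_max = T·r/J = 164.9 × 0.0241 / 5.104×10^-7 = 7.786×10^6 Pa.

7.79 MPa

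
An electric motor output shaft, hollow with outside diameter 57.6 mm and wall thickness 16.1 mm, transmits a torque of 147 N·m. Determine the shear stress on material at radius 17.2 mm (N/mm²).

J = π(d_o⁴ − d_i⁴)/32 = π(0.0576⁴ − 0.0254⁴)/32 = 1.040×10^-6 m⁴.
Shear stress varies linearly with radius: τ = T·r/J = 147.0 × 0.0172 / 1.040×10^-6 = 2.432×10^6 Pa.

2.43 N/mm²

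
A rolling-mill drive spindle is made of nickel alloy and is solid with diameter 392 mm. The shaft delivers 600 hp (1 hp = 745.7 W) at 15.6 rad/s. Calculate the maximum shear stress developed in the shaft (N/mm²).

ω = 15.6 rad/s, so T = P/ω = 600×745.7 / 15.60 = 28680 N·m.
J = πd⁴/32 = π(0.392)⁴/32 = 2.318×10^-3 m⁴.
τ_max = T·r/J = 28680 × 0.196 / 2.318×10^-3 = 2.425×10^6 Pa.

2.42 N/mm²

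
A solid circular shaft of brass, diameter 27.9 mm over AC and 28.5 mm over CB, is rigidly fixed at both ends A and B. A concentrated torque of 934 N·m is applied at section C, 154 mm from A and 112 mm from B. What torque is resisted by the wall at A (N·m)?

374 N·m

Compatibility: T_A·a/J_AC = T_B·b/J_CB with T_A + T_B = T₀.
J_AC = 5.95×10^-8 m⁴, J_CB = 6.48×10^-8 m⁴, so T_A = T₀·(J_AC/a)/((J_AC/a)+(J_CB/b)) = 374.0 N·m, T_B = 560.0 N·m.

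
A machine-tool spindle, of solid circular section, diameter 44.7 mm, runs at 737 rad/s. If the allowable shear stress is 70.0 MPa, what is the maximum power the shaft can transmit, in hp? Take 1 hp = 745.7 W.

1210 hp

J = πd⁴/32 = π(0.0447)⁴/32 = 3.919×10^-7 m⁴.
T_max = τ_allow·J/r = 7.00×10^7 × 3.919×10^-7 / 0.0224 = 1228 N·m.
ω = 737 rad/s, so P_max = T_max·ω = 9.047×10^5 W.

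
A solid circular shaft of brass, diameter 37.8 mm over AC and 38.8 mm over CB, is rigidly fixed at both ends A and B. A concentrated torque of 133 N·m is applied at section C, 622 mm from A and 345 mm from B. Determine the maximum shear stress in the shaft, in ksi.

1.12 ksi

Compatibility: T_A·a/J_AC = T_B·b/J_CB with T_A + T_B = T₀.
J_AC = 2.00×10^-7 m⁴, J_CB = 2.22×10^-7 m⁴, so T_A = T₀·(J_AC/a)/((J_AC/a)+(J_CB/b)) = 44.31 N·m, T_B = 88.69 N·m.
τ in each portion: τ_AC = 4.18×10^6 Pa, τ_CB = 7.73×10^6 Pa; maximum is in CB.
τ_max = T_CB·r/J = 88.69·0.0194/2.22×10^-7 = 7.733×10^6 Pa.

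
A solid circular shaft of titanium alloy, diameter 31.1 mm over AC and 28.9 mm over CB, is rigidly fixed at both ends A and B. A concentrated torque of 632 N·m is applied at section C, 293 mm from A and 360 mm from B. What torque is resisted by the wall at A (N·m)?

393 N·m

Compatibility: T_A·a/J_AC = T_B·b/J_CB with T_A + T_B = T₀.
J_AC = 9.18×10^-8 m⁴, J_CB = 6.85×10^-8 m⁴, so T_A = T₀·(J_AC/a)/((J_AC/a)+(J_CB/b)) = 393.3 N·m, T_B = 238.7 N·m.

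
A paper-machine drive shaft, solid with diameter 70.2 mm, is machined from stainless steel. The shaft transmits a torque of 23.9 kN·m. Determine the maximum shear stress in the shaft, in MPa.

352 MPa

J = πd⁴/32 = π(0.0702)⁴/32 = 2.384×10^-6 m⁴.
τ_max = T·r/J = 23900 × 0.0351 / 2.384×10^-6 = 3.518×10^8 Pa.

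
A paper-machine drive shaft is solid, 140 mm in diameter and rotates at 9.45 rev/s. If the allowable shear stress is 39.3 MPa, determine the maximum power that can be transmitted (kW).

1260 kW

J = πd⁴/32 = π(0.140)⁴/32 = 3.771×10^-5 m⁴.
T_max = τ_allow·J/r = 3.93×10^7 × 3.771×10^-5 / 0.0700 = 21170 N·m.
ω = 2π·9.45 = 59.38 rad/s, so P_max = T_max·ω = 1.257×10^6 W.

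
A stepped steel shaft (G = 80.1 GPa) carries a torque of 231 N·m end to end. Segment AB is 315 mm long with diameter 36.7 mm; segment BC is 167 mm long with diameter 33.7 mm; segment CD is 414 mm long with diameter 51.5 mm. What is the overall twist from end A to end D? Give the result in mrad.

10.6 mrad

J_AB = π(0.0367)⁴/32 = 1.78×10^-7 m⁴; J_BC = π(0.0337)⁴/32 = 1.27×10^-7 m⁴; J_CD = π(0.0515)⁴/32 = 6.91×10^-7 m⁴.
θ = (T/G)·Σ L_i/J_i = (231.0/80.1×10⁹)·(0.315/1.78×10^-7 + 0.167/1.27×10^-7 + 0.414/6.91×10^-7) = 0.01063 rad.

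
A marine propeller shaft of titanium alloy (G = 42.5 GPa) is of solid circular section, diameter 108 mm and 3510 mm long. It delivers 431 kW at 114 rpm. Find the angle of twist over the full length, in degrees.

ω = 2π·114/60 = 11.94 rad/s, so T = P/ω = 431×10³ / 11.94 = 36100 N·m.
J = πd⁴/32 = π(0.108)⁴/32 = 1.336×10^-5 m⁴.
θ = T·L/(G·J) = 36100 × 3.51 / (42.5×10⁹ × 1.336×10^-5) = 0.2232 rad.

12.8°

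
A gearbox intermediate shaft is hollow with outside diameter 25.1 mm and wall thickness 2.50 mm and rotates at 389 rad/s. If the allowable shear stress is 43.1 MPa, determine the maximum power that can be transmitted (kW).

J = π(d_o⁴ − d_i⁴)/32 = π(0.0251⁴ − 0.0201⁴)/32 = 2.294×10^-8 m⁴.
T_max = τ_allow·J/r = 4.31×10^7 × 2.294×10^-8 / 0.0126 = 78.79 N·m.
ω = 389 rad/s, so P_max = T_max·ω = 3.065×10^4 W.

30.6 kW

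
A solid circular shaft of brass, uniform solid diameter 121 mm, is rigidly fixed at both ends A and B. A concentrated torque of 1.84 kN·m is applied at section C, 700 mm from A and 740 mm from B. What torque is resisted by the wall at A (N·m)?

With uniform GJ and both ends fixed, compatibility θ_AC = θ_CB gives T_A·a = T_B·b, together with T_A + T_B = T₀.
T_A = T₀·b/(a+b) = 1840·740/1440 = 945.6 N·m; T_B = 894.4 N·m.

946 N·m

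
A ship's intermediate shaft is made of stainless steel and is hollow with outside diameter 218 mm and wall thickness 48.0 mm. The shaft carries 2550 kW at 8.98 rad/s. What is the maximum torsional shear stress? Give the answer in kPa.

155000 kPa

ω = 8.98 rad/s, so T = P/ω = 2550×10³ / 8.980 = 284000 N·m.
J = π(d_o⁴ − d_i⁴)/32 = π(0.218⁴ − 0.122⁴)/32 = 2.000×10^-4 m⁴.
τ_max = T·r/J = 284000 × 0.109 / 2.000×10^-4 = 1.548×10^8 Pa.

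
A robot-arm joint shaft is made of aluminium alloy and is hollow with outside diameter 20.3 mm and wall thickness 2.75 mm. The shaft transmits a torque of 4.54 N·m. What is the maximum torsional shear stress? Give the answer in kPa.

3850 kPa

J = π(d_o⁴ − d_i⁴)/32 = π(0.0203⁴ − 0.0148⁴)/32 = 1.196×10^-8 m⁴.
τ_max = T·r/J = 4.540 × 0.0102 / 1.196×10^-8 = 3.852×10^6 Pa.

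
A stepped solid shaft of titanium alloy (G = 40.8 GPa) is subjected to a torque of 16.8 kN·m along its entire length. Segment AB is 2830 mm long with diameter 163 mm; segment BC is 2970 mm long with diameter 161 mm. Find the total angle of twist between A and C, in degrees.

2.03°

J_AB = π(0.163)⁴/32 = 6.93×10^-5 m⁴; J_BC = π(0.161)⁴/32 = 6.60×10^-5 m⁴.
θ = (T/G)·Σ L_i/J_i = (16800/40.8×10⁹)·(2.83/6.93×10^-5 + 2.97/6.60×10^-5) = 0.03535 rad.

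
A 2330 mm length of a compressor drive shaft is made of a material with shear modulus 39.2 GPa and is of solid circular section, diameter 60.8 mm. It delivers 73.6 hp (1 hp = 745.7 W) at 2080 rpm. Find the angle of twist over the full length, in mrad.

ω = 2π·2080/60 = 217.8 rad/s, so T = P/ω = 73.6×745.7 / 217.8 = 252.0 N·m.
J = πd⁴/32 = π(0.0608)⁴/32 = 1.342×10^-6 m⁴.
θ = T·L/(G·J) = 252.0 × 2.33 / (39.2×10⁹ × 1.342×10^-6) = 0.01116 rad.

11.2 mrad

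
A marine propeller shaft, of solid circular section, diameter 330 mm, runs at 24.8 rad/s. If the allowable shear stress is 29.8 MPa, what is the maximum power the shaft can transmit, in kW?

5210 kW

J = πd⁴/32 = π(0.330)⁴/32 = 1.164×10^-3 m⁴.
T_max = τ_allow·J/r = 2.98×10^7 × 1.164×10^-3 / 0.165 = 210300 N·m.
ω = 24.8 rad/s, so P_max = T_max·ω = 5.215×10^6 W.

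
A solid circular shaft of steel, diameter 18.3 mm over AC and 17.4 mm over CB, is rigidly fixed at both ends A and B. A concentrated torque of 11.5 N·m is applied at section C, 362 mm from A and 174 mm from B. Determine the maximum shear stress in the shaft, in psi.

Compatibility: T_A·a/J_AC = T_B·b/J_CB with T_A + T_B = T₀.
J_AC = 1.10×10^-8 m⁴, J_CB = 9.00×10^-9 m⁴, so T_A = T₀·(J_AC/a)/((J_AC/a)+(J_CB/b)) = 4.259 N·m, T_B = 7.241 N·m.
τ in each portion: τ_AC = 3.54×10^6 Pa, τ_CB = 7.00×10^6 Pa; maximum is in CB.
τ_max = T_CB·r/J = 7.241·0.00870/9.00×10^-9 = 7.001×10^6 Pa.

1020 psi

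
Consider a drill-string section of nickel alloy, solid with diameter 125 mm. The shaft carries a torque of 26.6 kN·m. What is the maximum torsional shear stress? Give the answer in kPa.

J = πd⁴/32 = π(0.125)⁴/32 = 2.397×10^-5 m⁴.
τ_max = T·r/J = 26600 × 0.0625 / 2.397×10^-5 = 6.936×10^7 Pa.

69400 kPa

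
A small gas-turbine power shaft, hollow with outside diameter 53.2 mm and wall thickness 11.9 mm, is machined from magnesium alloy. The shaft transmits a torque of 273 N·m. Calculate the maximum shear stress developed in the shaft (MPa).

10.2 MPa

J = π(d_o⁴ − d_i⁴)/32 = π(0.0532⁴ − 0.0294⁴)/32 = 7.131×10^-7 m⁴.
τ_max = T·r/J = 273.0 × 0.0266 / 7.131×10^-7 = 1.018×10^7 Pa.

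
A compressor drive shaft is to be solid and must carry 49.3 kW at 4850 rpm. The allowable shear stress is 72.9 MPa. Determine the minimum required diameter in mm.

ω = 2π·4850/60 = 507.9 rad/s, so T = P/ω = 49.3×10³ / 507.9 = 97.07 N·m.
For a solid shaft τ_max = 16T/(πd³), so d = (16T/(π τ_allow))^(1/3) = (16·97.07/(π·7.29×10^7))^(1/3) = 0.01893 m.

18.9 mm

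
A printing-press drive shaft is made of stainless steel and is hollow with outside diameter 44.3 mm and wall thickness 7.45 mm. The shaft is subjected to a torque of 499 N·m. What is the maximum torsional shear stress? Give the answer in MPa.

J = π(d_o⁴ − d_i⁴)/32 = π(0.0443⁴ − 0.0294⁴)/32 = 3.048×10^-7 m⁴.
τ_max = T·r/J = 499.0 × 0.0221 / 3.048×10^-7 = 3.627×10^7 Pa.

36.3 MPa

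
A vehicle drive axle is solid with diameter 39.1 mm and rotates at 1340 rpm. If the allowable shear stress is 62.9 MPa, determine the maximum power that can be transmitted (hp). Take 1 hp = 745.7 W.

139 hp

J = πd⁴/32 = π(0.0391)⁴/32 = 2.295×10^-7 m⁴.
T_max = τ_allow·J/r = 6.29×10^7 × 2.295×10^-7 / 0.0196 = 738.3 N·m.
ω = 2π·1340/60 = 140.3 rad/s, so P_max = T_max·ω = 1.036×10^5 W.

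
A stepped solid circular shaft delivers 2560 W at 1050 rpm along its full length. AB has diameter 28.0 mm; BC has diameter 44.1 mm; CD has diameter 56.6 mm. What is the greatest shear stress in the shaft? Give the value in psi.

ω = 2π·1050/60 = 110.0 rad/s, so T = P/ω = 2560 / 110.0 = 23.28 N·m.
Under the same torque, τ_max = 16T/(πd³) is largest where d is smallest — segment AB (d = 28.0 mm).
τ_max = 16·23.28/(π·(0.0280)³) = 5.402×10^6 Pa.

783 psi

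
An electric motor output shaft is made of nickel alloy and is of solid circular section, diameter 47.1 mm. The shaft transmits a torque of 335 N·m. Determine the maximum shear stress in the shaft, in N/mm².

16.3 N/mm²

J = πd⁴/32 = π(0.0471)⁴/32 = 4.832×10^-7 m⁴.
τ_max = T·r/J = 335.0 × 0.0236 / 4.832×10^-7 = 1.633×10^7 Pa.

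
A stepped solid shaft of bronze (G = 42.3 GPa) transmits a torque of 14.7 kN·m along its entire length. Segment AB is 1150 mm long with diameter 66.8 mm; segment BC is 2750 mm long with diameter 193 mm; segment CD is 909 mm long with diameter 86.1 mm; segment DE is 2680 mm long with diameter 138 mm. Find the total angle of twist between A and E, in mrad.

296 mrad

J_AB = π(0.0668)⁴/32 = 1.95×10^-6 m⁴; J_BC = π(0.193)⁴/32 = 1.36×10^-4 m⁴; J_CD = π(0.0861)⁴/32 = 5.40×10^-6 m⁴; J_DE = π(0.138)⁴/32 = 3.56×10^-5 m⁴.
θ = (T/G)·Σ L_i/J_i = (14700/42.3×10⁹)·(1.15/1.95×10^-6 + 2.75/1.36×10^-4 + 0.909/5.40×10^-6 + 2.68/3.56×10^-5) = 0.2962 rad.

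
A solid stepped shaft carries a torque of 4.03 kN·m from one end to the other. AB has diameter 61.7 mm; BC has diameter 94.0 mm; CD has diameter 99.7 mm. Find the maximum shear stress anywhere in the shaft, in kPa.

Under the same torque, τ_max = 16T/(πd³) is largest where d is smallest — segment AB (d = 61.7 mm).
τ_max = 16·4030/(π·(0.0617)³) = 8.738×10^7 Pa.

87400 kPa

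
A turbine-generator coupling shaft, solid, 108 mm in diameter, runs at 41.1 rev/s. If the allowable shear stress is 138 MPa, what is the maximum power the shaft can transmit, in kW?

8810 kW

J = πd⁴/32 = π(0.108)⁴/32 = 1.336×10^-5 m⁴.
T_max = τ_allow·J/r = 1.38×10^8 × 1.336×10^-5 / 0.0540 = 34130 N·m.
ω = 2π·41.1 = 258.2 rad/s, so P_max = T_max·ω = 8.815×10^6 W.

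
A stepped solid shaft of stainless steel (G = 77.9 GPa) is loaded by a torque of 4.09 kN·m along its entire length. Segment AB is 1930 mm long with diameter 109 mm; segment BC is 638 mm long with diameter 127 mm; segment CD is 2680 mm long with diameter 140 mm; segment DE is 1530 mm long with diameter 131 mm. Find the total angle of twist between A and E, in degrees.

J_AB = π(0.109)⁴/32 = 1.39×10^-5 m⁴; J_BC = π(0.127)⁴/32 = 2.55×10^-5 m⁴; J_CD = π(0.140)⁴/32 = 3.77×10^-5 m⁴; J_DE = π(0.131)⁴/32 = 2.89×10^-5 m⁴.
θ = (T/G)·Σ L_i/J_i = (4090/77.9×10⁹)·(1.93/1.39×10^-5 + 0.638/2.55×10^-5 + 2.68/3.77×10^-5 + 1.53/2.89×10^-5) = 0.01513 rad.

0.867°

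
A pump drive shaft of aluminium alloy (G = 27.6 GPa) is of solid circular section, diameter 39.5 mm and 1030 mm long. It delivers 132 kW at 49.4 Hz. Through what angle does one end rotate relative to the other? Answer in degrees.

3.80°

ω = 2π·49.4 = 310.4 rad/s, so T = P/ω = 132×10³ / 310.4 = 425.3 N·m.
J = πd⁴/32 = π(0.0395)⁴/32 = 2.390×10^-7 m⁴.
θ = T·L/(G·J) = 425.3 × 1.03 / (27.6×10⁹ × 2.390×10^-7) = 0.06641 rad.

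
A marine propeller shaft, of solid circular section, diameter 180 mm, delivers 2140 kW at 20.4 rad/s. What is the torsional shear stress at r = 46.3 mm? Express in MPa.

47.1 MPa

ω = 20.4 rad/s, so T = P/ω = 2140×10³ / 20.40 = 104900 N·m.
J = πd⁴/32 = π(0.180)⁴/32 = 1.031×10^-4 m⁴.
Shear stress varies linearly with radius: τ = T·r/J = 104900 × 0.0463 / 1.031×10^-4 = 4.713×10^7 Pa.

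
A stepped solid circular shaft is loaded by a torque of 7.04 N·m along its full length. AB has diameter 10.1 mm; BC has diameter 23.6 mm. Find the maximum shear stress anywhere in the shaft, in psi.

Under the same torque, τ_max = 16T/(πd³) is largest where d is smallest — segment AB (d = 10.1 mm).
τ_max = 16·7.040/(π·(0.0101)³) = 3.480×10^7 Pa.

5050 psi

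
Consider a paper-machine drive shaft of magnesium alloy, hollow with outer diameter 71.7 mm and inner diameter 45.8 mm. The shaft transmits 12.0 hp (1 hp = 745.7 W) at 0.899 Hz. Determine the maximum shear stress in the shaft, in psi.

3810 psi

ω = 2π·0.899 = 5.649 rad/s, so T = P/ω = 12.0×745.7 / 5.649 = 1584 N·m.
J = π(d_o⁴ − d_i⁴)/32 = π(0.0717⁴ − 0.0458⁴)/32 = 2.163×10^-6 m⁴.
τ_max = T·r/J = 1584 × 0.0358 / 2.163×10^-6 = 2.626×10^7 Pa.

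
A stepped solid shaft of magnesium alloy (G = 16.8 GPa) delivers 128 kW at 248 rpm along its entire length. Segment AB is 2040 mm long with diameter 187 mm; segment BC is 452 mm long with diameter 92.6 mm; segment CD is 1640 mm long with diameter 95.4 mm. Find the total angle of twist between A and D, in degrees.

ω = 2π·248/60 = 25.97 rad/s, so T = P/ω = 128×10³ / 25.97 = 4929 N·m.
J_AB = π(0.187)⁴/32 = 1.20×10^-4 m⁴; J_BC = π(0.0926)⁴/32 = 7.22×10^-6 m⁴; J_CD = π(0.0954)⁴/32 = 8.13×10^-6 m⁴.
θ = (T/G)·Σ L_i/J_i = (4929/16.8×10⁹)·(2.04/1.20×10^-4 + 0.452/7.22×10^-6 + 1.64/8.13×10^-6) = 0.08252 rad.

4.73°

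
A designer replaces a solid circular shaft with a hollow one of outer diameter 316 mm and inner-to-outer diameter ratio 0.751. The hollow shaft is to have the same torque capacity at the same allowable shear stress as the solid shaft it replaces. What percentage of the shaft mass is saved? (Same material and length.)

43.7 %

Equal τ_max and T ⇒ the solid shaft needs d_s³ = d_o³(1−k⁴), so d_s = 316·(1−0.751⁴)^(1/3) = 278.1 mm.
Area ratio A_h/A_s = d_o²(1−k²)/d_s² = (1−k²)/(1−k⁴)^(2/3) = 0.5628.
Mass saving = 1 − 0.5628 = 43.7 %.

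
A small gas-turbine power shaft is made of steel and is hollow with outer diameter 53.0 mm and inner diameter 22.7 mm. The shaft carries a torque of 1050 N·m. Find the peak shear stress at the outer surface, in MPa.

37.2 MPa

J = π(d_o⁴ − d_i⁴)/32 = π(0.0530⁴ − 0.0227⁴)/32 = 7.486×10^-7 m⁴.
τ_max = T·r/J = 1050 × 0.0265 / 7.486×10^-7 = 3.717×10^7 Pa.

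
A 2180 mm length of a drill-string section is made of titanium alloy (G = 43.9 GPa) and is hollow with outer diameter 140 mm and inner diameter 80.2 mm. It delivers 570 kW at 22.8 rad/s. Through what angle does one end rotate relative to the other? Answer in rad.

0.0369 rad

ω = 22.8 rad/s, so T = P/ω = 570×10³ / 22.80 = 25000 N·m.
J = π(d_o⁴ − d_i⁴)/32 = π(0.140⁴ − 0.0802⁴)/32 = 3.365×10^-5 m⁴.
θ = T·L/(G·J) = 25000 × 2.18 / (43.9×10⁹ × 3.365×10^-5) = 0.03689 rad.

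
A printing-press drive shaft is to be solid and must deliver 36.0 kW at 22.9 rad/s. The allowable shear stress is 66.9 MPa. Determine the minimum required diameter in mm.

49.3 mm

ω = 22.9 rad/s, so T = P/ω = 36.0×10³ / 22.90 = 1572 N·m.
For a solid shaft τ_max = 16T/(πd³), so d = (16T/(π τ_allow))^(1/3) = (16·1572/(π·6.69×10^7))^(1/3) = 0.04928 m.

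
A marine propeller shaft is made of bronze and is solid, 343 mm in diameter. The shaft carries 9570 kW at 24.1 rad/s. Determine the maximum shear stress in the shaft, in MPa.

ω = 24.1 rad/s, so T = P/ω = 9570×10³ / 24.10 = 397100 N·m.
J = πd⁴/32 = π(0.343)⁴/32 = 1.359×10^-3 m⁴.
τ_max = T·r/J = 397100 × 0.172 / 1.359×10^-3 = 5.012×10^7 Pa.

50.1 MPa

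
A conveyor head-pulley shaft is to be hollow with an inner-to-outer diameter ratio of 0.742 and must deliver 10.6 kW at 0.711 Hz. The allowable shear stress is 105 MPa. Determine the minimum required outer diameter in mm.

54.9 mm

ω = 2π·0.711 = 4.467 rad/s, so T = P/ω = 10.6×10³ / 4.467 = 2373 N·m.
For a hollow shaft with d_i/d_o = 0.742: τ_max = 16T/(π d_o³ (1−k⁴)), so d_o = [16T/(π τ_allow (1−k⁴))]^(1/3) = [16·2373/(π·1.05×10^8·0.6969)]^(1/3) = 0.05486 m.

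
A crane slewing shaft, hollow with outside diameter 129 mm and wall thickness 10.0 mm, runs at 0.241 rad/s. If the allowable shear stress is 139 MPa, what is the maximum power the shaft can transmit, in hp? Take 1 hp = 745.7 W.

9.28 hp

J = π(d_o⁴ − d_i⁴)/32 = π(0.129⁴ − 0.109⁴)/32 = 1.333×10^-5 m⁴.
T_max = τ_allow·J/r = 1.39×10^8 × 1.333×10^-5 / 0.0645 = 28720 N·m.
ω = 0.241 rad/s, so P_max = T_max·ω = 6922 W.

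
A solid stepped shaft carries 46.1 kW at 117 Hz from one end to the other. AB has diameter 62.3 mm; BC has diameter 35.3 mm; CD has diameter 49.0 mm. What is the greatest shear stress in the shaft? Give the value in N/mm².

ω = 2π·117 = 735.1 rad/s, so T = P/ω = 46.1×10³ / 735.1 = 62.71 N·m.
Under the same torque, τ_max = 16T/(πd³) is largest where d is smallest — segment BC (d = 35.3 mm).
τ_max = 16·62.71/(π·(0.0353)³) = 7.261×10^6 Pa.

7.26 N/mm²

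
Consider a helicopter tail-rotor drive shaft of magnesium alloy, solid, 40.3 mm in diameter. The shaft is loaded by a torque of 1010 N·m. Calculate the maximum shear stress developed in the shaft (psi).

J = πd⁴/32 = π(0.0403)⁴/32 = 2.590×10^-7 m⁴.
τ_max = T·r/J = 1010 × 0.0201 / 2.590×10^-7 = 7.859×10^7 Pa.

11400 psi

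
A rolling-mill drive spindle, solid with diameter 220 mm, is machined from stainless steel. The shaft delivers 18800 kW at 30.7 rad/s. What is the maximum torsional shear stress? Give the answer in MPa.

ω = 30.7 rad/s, so T = P/ω = 18800×10³ / 30.70 = 612400 N·m.
J = πd⁴/32 = π(0.220)⁴/32 = 2.300×10^-4 m⁴.
τ_max = T·r/J = 612400 × 0.110 / 2.300×10^-4 = 2.929×10^8 Pa.

293 MPa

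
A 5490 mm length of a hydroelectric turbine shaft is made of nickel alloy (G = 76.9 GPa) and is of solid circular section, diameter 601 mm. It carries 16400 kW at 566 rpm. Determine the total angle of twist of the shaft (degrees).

0.0884°

ω = 2π·566/60 = 59.27 rad/s, so T = P/ω = 16400×10³ / 59.27 = 276700 N·m.
J = πd⁴/32 = π(0.601)⁴/32 = 0.01281 m⁴.
θ = T·L/(G·J) = 276700 × 5.49 / (76.9×10⁹ × 0.01281) = 1.542×10^-3 rad.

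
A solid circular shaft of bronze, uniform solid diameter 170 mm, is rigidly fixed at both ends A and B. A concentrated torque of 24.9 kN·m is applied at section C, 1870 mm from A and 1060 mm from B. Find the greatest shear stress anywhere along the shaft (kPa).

With uniform GJ and both ends fixed, compatibility θ_AC = θ_CB gives T_A·a = T_B·b, together with T_A + T_B = T₀.
T_A = T₀·b/(a+b) = 24900·1060/2930 = 9008 N·m; T_B = 15890 N·m.
τ in each portion: τ_AC = 9.34×10^6 Pa, τ_CB = 1.65×10^7 Pa; maximum is in CB.
τ_max = T_CB·r/J = 15890·0.0850/8.20×10^-5 = 1.647×10^7 Pa.

16500 kPa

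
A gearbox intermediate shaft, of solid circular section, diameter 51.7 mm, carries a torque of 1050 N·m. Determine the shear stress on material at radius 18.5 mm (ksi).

4.02 ksi

J = πd⁴/32 = π(0.0517)⁴/32 = 7.014×10^-7 m⁴.
Shear stress varies linearly with radius: τ = T·r/J = 1050 × 0.0185 / 7.014×10^-7 = 2.769×10^7 Pa.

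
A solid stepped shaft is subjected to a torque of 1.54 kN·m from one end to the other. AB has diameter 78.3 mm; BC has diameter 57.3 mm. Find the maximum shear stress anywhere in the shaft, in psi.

6050 psi

Under the same torque, τ_max = 16T/(πd³) is largest where d is smallest — segment BC (d = 57.3 mm).
τ_max = 16·1540/(π·(0.0573)³) = 4.169×10^7 Pa.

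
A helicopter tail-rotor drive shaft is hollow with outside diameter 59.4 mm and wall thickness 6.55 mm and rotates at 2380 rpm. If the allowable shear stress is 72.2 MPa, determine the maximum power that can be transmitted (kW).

467 kW

J = π(d_o⁴ − d_i⁴)/32 = π(0.0594⁴ − 0.0463⁴)/32 = 7.711×10^-7 m⁴.
T_max = τ_allow·J/r = 7.22×10^7 × 7.711×10^-7 / 0.0297 = 1874 N·m.
ω = 2π·2380/60 = 249.2 rad/s, so P_max = T_max·ω = 4.672×10^5 W.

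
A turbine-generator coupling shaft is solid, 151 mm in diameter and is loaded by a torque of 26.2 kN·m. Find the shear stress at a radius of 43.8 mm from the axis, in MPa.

J = πd⁴/32 = π(0.151)⁴/32 = 5.104×10^-5 m⁴.
Shear stress varies linearly with radius: τ = T·r/J = 26200 × 0.0438 / 5.104×10^-5 = 2.248×10^7 Pa.

22.5 MPa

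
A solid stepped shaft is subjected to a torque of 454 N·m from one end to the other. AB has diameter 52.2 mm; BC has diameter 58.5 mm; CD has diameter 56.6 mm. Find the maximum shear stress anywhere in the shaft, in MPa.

16.3 MPa

Under the same torque, τ_max = 16T/(πd³) is largest where d is smallest — segment AB (d = 52.2 mm).
τ_max = 16·454.0/(π·(0.0522)³) = 1.626×10^7 Pa.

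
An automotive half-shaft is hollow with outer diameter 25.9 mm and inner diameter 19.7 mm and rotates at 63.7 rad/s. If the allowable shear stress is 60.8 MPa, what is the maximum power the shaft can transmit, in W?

8790 W

J = π(d_o⁴ − d_i⁴)/32 = π(0.0259⁴ − 0.0197⁴)/32 = 2.939×10^-8 m⁴.
T_max = τ_allow·J/r = 6.08×10^7 × 2.939×10^-8 / 0.0129 = 138.0 N·m.
ω = 63.7 rad/s, so P_max = T_max·ω = 8790 W.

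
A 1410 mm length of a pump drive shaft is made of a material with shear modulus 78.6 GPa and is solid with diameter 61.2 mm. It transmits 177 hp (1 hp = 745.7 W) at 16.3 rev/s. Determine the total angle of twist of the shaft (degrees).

0.962°

ω = 2π·16.3 = 102.4 rad/s, so T = P/ω = 177×745.7 / 102.4 = 1289 N·m.
J = πd⁴/32 = π(0.0612)⁴/32 = 1.377×10^-6 m⁴.
θ = T·L/(G·J) = 1289 × 1.41 / (78.6×10⁹ × 1.377×10^-6) = 0.01679 rad.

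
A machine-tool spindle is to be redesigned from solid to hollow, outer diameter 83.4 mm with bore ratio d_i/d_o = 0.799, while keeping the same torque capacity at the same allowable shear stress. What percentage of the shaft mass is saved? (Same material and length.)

48.7 %

Equal τ_max and T ⇒ the solid shaft needs d_s³ = d_o³(1−k⁴), so d_s = 83.4·(1−0.799⁴)^(1/3) = 70.05 mm.
Area ratio A_h/A_s = d_o²(1−k²)/d_s² = (1−k²)/(1−k⁴)^(2/3) = 0.5126.
Mass saving = 1 − 0.5126 = 48.7 %.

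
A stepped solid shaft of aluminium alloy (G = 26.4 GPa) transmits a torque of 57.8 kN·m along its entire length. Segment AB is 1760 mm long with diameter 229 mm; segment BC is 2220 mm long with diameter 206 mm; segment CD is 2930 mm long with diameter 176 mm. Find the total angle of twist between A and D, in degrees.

6.29°

J_AB = π(0.229)⁴/32 = 2.70×10^-4 m⁴; J_BC = π(0.206)⁴/32 = 1.77×10^-4 m⁴; J_CD = π(0.176)⁴/32 = 9.42×10^-5 m⁴.
θ = (T/G)·Σ L_i/J_i = (57800/26.4×10⁹)·(1.76/2.70×10^-4 + 2.22/1.77×10^-4 + 2.93/9.42×10^-5) = 0.1099 rad.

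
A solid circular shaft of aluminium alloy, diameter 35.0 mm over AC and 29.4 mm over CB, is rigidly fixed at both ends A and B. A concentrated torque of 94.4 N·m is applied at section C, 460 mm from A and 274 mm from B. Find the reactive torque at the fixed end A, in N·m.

51.4 N·m

Compatibility: T_A·a/J_AC = T_B·b/J_CB with T_A + T_B = T₀.
J_AC = 1.47×10^-7 m⁴, J_CB = 7.33×10^-8 m⁴, so T_A = T₀·(J_AC/a)/((J_AC/a)+(J_CB/b)) = 51.42 N·m, T_B = 42.98 N·m.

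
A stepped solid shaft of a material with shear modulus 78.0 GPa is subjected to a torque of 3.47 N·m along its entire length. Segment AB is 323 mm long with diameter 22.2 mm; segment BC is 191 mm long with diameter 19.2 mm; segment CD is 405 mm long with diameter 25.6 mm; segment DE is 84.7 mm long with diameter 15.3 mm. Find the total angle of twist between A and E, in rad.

0.00237 rad

J_AB = π(0.0222)⁴/32 = 2.38×10^-8 m⁴; J_BC = π(0.0192)⁴/32 = 1.33×10^-8 m⁴; J_CD = π(0.0256)⁴/32 = 4.22×10^-8 m⁴; J_DE = π(0.0153)⁴/32 = 5.38×10^-9 m⁴.
θ = (T/G)·Σ L_i/J_i = (3.470/78.0×10⁹)·(0.323/2.38×10^-8 + 0.191/1.33×10^-8 + 0.405/4.22×10^-8 + 0.0847/5.38×10^-9) = 2.367×10^-3 rad.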